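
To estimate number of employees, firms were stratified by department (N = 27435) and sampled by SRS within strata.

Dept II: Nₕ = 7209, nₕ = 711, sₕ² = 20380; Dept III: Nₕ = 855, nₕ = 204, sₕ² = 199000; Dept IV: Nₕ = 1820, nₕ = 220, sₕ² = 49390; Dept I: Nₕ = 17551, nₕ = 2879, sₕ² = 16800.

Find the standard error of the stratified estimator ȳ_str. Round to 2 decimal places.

2.32

Var(ȳ_str) = Σₕ Wₕ²(1 − fₕ)sₕ²/nₕ with Wₕ = Nₕ/N, N = 27435.
Dept II: Wₕ = 0.26276654; term = 0.26276654²·(1 − 0.09862672)·20380/711 = 1.7839365.
Dept III: Wₕ = 0.03116457; term = 0.03116457²·(1 − 0.23859649)·199000/204 = 0.72137333.
Dept IV: Wₕ = 0.06633862; term = 0.06633862²·(1 − 0.12087912)·49390/220 = 0.86855592.
Dept I: Wₕ = 0.63973027; term = 0.63973027²·(1 − 0.16403624)·16800/2879 = 1.996406.
Sum = 5.3702718.
SE = √(5.3702718) = 2.32.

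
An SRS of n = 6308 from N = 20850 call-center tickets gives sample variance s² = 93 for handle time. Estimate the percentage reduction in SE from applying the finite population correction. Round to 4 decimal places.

16.4860

f = n/N = 6308/20850 = 0.30254197.
SE_no-fpc = √(s²/n) = 0.12142151; SE_fpc = √((1−f)s²/n) = 0.1014039.
Ratio = √(1−f) = 0.83513953. Reduction = 100·(1 − 0.83513953) = 16.4860%.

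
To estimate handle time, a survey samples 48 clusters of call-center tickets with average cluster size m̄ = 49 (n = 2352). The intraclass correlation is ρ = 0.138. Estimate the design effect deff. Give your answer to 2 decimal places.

deff = 1 + (49 − 1)·0.138 = 1 + 6.624 = 7.624.

7.62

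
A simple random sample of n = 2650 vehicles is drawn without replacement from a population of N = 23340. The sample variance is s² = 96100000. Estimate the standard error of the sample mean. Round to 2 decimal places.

179.30

Under SRS without replacement, Var(ȳ) = (1 − f)·s²/n with f = n/N = 2650/23340 = 0.11353899.
Var(ȳ) = (1 − 0.11353899)·96100000/2650 = 0.88646101·36264.151 = 32146.756.
SE(ȳ) = √(32146.756) = 179.30.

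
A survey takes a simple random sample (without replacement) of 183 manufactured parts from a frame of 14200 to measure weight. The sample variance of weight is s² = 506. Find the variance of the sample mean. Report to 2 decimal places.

2.73

Under SRS without replacement, Var(ȳ) = (1 − f)·s²/n with f = n/N = 183/14200 = 0.01288732.
Var(ȳ) = (1 − 0.01288732)·506/183 = 0.98711268·2.7650273 = 2.7293935.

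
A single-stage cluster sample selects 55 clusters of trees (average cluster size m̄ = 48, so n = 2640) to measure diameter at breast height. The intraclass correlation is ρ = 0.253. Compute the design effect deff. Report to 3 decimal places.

deff = 1 + (48 − 1)·0.253 = 1 + 11.891 = 12.891.

12.891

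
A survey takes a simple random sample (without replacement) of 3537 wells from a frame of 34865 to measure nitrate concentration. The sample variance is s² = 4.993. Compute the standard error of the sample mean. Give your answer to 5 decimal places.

Under SRS without replacement, Var(ȳ) = (1 − f)·s²/n with f = n/N = 3537/34865 = 0.10144844.
Var(ȳ) = (1 − 0.10144844)·4.993/3537 = 0.89855156·0.0014116483 = 0.0012684388.
SE(ȳ) = √(0.0012684388) = 0.03562.

0.03562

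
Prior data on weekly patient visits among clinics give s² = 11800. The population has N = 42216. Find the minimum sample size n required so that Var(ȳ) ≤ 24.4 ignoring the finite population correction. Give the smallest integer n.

Without fpc, n₀ = s²/D = 11800/24.4 = 483.6066.
Rounding up, n = 484.

484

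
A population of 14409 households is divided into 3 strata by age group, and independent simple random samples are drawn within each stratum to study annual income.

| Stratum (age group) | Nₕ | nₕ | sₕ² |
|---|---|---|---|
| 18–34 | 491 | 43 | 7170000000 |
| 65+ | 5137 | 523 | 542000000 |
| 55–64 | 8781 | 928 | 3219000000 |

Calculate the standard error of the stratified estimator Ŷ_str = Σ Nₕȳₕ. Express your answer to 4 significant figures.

1.733 × 10^7

Var(Ŷ_str) = Σₕ Nₕ²(1 − fₕ)sₕ²/nₕ.
18–34: 491²·(1 − 43/491)·7170000000/43 = 3.6678385 × 10^13.
65+: 5137²·(1 − 523/5137)·542000000/523 = 2.4563189 × 10^13.
55–64: 8781²·(1 − 928/8781)·3219000000/928 = 2.3919526 × 10^14.
Sum = 3.0043683 × 10^14.
SE = √(3.0043683 × 10^14) = 1.733 × 10^7.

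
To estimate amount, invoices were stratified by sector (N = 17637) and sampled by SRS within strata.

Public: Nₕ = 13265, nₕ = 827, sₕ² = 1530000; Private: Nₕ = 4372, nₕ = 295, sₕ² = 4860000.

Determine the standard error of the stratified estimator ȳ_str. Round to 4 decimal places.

43.8784

Var(ȳ_str) = Σₕ Wₕ²(1 − fₕ)sₕ²/nₕ with Wₕ = Nₕ/N, N = 17637.
Public: Wₕ = 0.75211204; term = 0.75211204²·(1 − 0.06234452)·1530000/827 = 981.28305.
Private: Wₕ = 0.24788796; term = 0.24788796²·(1 − 0.06747484)·4860000/295 = 944.02977.
Sum = 1925.3128.
SE = √(1925.3128) = 43.8784.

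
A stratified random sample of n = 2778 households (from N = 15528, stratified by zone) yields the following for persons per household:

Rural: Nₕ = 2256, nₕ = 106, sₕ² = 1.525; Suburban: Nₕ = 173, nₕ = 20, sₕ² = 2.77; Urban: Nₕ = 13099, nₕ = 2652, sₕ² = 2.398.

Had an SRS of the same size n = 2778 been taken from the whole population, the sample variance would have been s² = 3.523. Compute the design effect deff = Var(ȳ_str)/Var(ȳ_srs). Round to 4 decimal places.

Var(ȳ_str) = Σ Wₕ²(1−fₕ)sₕ²/nₕ with Wₕ = Nₕ/15528:
  Rural: (2256/15528)²·(1−106/2256)·1.525/106 = 2.8940797 × 10^-4
  Suburban: (173/15528)²·(1−20/173)·2.77/20 = 1.5203944 × 10^-5
  Urban: (13099/15528)²·(1−2652/13099)·2.398/2652 = 5.1318547 × 10^-4
  → Var(ȳ_str) = 8.1779738 × 10^-4.
Var(ȳ_srs) = (1 − 2778/15528)·3.523/2778 = 0.0010412981.
deff = (8.1779738 × 10^-4) / 0.0010412981 = 0.7854.

0.7854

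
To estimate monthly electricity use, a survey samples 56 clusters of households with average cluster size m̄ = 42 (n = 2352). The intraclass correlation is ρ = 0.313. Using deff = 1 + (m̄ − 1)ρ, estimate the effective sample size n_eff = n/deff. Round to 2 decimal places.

170.03

deff = 1 + (42 − 1)·0.313 = 1 + 12.833 = 13.833.
n_eff = 2352 / 13.833 = 170.03.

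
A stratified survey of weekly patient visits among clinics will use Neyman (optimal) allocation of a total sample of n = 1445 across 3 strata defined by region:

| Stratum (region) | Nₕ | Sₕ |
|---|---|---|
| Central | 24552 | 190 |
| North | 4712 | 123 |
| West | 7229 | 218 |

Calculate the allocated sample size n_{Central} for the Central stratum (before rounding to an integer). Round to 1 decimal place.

988.3

Neyman allocation: nₕ = n·NₕSₕ / Σⱼ NⱼSⱼ.
Σ NⱼSⱼ = 24552·190 + 4712·123 + 7229·218 = 6.820378 × 10^6.
n_{Central} = 1445·24552·190 / (6.820378 × 10^6) = 988.3.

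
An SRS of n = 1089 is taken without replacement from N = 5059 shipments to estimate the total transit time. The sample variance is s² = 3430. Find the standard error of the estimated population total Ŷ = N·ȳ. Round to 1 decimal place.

7953.5

Var(Ŷ) = N²·Var(ȳ) = N²·(1 − n/N)·s²/n.
f = 1089/5059 = 0.21525993; Var(ȳ) = 0.78474007·3430/1089 = 2.471679.
Var(Ŷ) = 5059² · 2.471679 = 6.325887 × 10^7.
SE(Ŷ) = √(6.325887 × 10^7) = 7953.5.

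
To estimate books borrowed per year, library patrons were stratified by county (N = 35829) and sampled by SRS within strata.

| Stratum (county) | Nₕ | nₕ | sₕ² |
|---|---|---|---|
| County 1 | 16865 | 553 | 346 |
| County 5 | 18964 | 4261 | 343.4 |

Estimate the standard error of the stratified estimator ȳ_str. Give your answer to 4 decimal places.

Var(ȳ_str) = Σₕ Wₕ²(1 − fₕ)sₕ²/nₕ with Wₕ = Nₕ/N, N = 35829.
County 1: Wₕ = 0.47070809; term = 0.47070809²·(1 − 0.03278980)·346/553 = 0.13408344.
County 5: Wₕ = 0.52929191; term = 0.52929191²·(1 − 0.22468888)·343.4/4261 = 0.017504725.
Sum = 0.15158817.
SE = √(0.15158817) = 0.3893.

0.3893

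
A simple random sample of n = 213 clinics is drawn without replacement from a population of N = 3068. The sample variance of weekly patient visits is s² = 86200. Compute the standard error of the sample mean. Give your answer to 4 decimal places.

Under SRS without replacement, Var(ȳ) = (1 − f)·s²/n with f = n/N = 213/3068 = 0.06942634.
Var(ȳ) = (1 − 0.06942634)·86200/213 = 0.93057366·404.69484 = 376.59836.
SE(ȳ) = √(376.59836) = 19.4061.

19.4061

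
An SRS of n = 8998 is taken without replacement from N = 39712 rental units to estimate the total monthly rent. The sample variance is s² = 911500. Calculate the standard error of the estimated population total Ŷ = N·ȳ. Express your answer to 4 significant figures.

Var(Ŷ) = N²·Var(ȳ) = N²·(1 − n/N)·s²/n.
f = 8998/39712 = 0.22658139; Var(ȳ) = 0.77341861·911500/8998 = 78.347529.
Var(Ŷ) = 39712² · 78.347529 = 1.2355742 × 10^11.
SE(Ŷ) = √(1.2355742 × 10^11) = 351500.

351500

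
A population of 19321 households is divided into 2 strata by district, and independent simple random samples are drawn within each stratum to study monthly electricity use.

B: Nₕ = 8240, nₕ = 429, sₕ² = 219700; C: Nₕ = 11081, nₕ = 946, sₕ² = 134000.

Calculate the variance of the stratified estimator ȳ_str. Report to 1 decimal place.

130.9

Var(ȳ_str) = Σₕ Wₕ²(1 − fₕ)sₕ²/nₕ with Wₕ = Nₕ/N, N = 19321.
B: Wₕ = 0.42647896; term = 0.42647896²·(1 − 0.05206311)·219700/429 = 88.297298.
C: Wₕ = 0.57352104; term = 0.57352104²·(1 − 0.08537136)·134000/946 = 42.614478.
Sum = 130.91178.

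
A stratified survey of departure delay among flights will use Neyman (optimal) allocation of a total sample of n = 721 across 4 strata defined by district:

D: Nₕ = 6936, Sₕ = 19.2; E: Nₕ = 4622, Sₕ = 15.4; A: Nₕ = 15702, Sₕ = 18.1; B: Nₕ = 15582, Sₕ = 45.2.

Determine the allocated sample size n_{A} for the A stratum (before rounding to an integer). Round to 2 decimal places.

Neyman allocation: nₕ = n·NₕSₕ / Σⱼ NⱼSⱼ.
Σ NⱼSⱼ = 6936·19.2 + 4622·15.4 + 15702·18.1 + 15582·45.2 = 1.1928626 × 10^6.
n_{A} = 721·15702·18.1 / (1.1928626 × 10^6) = 171.78.

171.78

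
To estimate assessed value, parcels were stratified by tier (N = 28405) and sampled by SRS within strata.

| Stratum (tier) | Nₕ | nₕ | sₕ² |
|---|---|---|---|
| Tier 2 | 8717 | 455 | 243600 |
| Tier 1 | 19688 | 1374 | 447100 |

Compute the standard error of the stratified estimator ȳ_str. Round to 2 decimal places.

Var(ȳ_str) = Σₕ Wₕ²(1 − fₕ)sₕ²/nₕ with Wₕ = Nₕ/N, N = 28405.
Tier 2: Wₕ = 0.30688259; term = 0.30688259²·(1 − 0.05219686)·243600/455 = 47.789065.
Tier 1: Wₕ = 0.69311741; term = 0.69311741²·(1 − 0.06978870)·447100/1374 = 145.41632.
Sum = 193.20539.
SE = √(193.20539) = 13.90.

13.90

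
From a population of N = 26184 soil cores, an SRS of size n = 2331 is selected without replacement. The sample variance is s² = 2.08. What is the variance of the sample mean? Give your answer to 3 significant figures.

8.13 × 10^-4

Under SRS without replacement, Var(ȳ) = (1 − f)·s²/n with f = n/N = 2331/26184 = 0.08902383.
Var(ȳ) = (1 − 0.08902383)·2.08/2331 = 0.91097617·8.9232089 × 10^-4 = 8.1288307 × 10^-4.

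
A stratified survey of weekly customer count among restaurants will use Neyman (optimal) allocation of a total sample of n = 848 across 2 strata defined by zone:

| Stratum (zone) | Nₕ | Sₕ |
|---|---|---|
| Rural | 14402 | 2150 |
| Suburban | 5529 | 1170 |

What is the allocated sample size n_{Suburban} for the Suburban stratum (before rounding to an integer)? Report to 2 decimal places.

146.54

Neyman allocation: nₕ = n·NₕSₕ / Σⱼ NⱼSⱼ.
Σ NⱼSⱼ = 14402·2150 + 5529·1170 = 3.743323 × 10^7.
n_{Suburban} = 848·5529·1170 / (3.743323 × 10^7) = 146.54.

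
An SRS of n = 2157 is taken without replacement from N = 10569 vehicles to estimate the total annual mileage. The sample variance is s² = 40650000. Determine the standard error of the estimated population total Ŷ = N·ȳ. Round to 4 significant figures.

Var(Ŷ) = N²·Var(ȳ) = N²·(1 − n/N)·s²/n.
f = 2157/10569 = 0.20408743; Var(ȳ) = 0.79591257·40650000/2157 = 14999.465.
Var(Ŷ) = 10569² · 14999.465 = 1.6754967 × 10^12.
SE(Ŷ) = √(1.6754967 × 10^12) = 1.294 × 10^6.

1.294 × 10^6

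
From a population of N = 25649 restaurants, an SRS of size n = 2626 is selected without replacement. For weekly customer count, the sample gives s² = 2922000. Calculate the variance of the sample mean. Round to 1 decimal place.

Under SRS without replacement, Var(ȳ) = (1 − f)·s²/n with f = n/N = 2626/25649 = 0.10238216.
Var(ȳ) = (1 − 0.10238216)·2922000/2626 = 0.89761784·1112.719 = 998.79639.

998.8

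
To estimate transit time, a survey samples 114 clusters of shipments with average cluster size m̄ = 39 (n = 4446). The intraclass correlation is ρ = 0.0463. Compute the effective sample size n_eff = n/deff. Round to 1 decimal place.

1611.2

deff = 1 + (39 − 1)·0.0463 = 1 + 1.7594 = 2.7594.
n_eff = 4446 / 2.7594 = 1611.2.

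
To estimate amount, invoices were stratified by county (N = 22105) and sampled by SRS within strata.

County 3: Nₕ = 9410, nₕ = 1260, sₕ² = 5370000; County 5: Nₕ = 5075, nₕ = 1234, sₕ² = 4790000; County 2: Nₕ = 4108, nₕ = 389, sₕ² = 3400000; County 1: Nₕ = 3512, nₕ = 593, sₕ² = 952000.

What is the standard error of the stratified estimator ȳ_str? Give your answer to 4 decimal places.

Var(ȳ_str) = Σₕ Wₕ²(1 − fₕ)sₕ²/nₕ with Wₕ = Nₕ/N, N = 22105.
County 3: Wₕ = 0.42569554; term = 0.42569554²·(1 − 0.13390011)·5370000/1260 = 668.91346.
County 5: Wₕ = 0.22958607; term = 0.22958607²·(1 − 0.24315271)·4790000/1234 = 154.85302.
County 2: Wₕ = 0.18584031; term = 0.18584031²·(1 − 0.09469328)·3400000/389 = 273.27814.
County 1: Wₕ = 0.15887808; term = 0.15887808²·(1 − 0.16884966)·952000/593 = 33.681375.
Sum = 1130.726.
SE = √(1130.726) = 33.6263.

33.6263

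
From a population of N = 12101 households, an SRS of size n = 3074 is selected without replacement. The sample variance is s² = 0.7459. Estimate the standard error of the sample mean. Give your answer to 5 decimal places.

Under SRS without replacement, Var(ȳ) = (1 − f)·s²/n with f = n/N = 3074/12101 = 0.25402859.
Var(ȳ) = (1 − 0.25402859)·0.7459/3074 = 0.74597141·2.4264802 × 10^-4 = 1.8100848 × 10^-4.
SE(ȳ) = √(1.8100848 × 10^-4) = 0.01345.

0.01345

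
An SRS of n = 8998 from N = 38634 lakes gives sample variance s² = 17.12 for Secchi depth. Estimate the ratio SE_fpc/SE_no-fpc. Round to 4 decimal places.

f = n/N = 8998/38634 = 0.23290366.
SE_no-fpc = √(s²/n) = 0.043619319; SE_fpc = √((1−f)s²/n) = 0.038203561.
Ratio = √(1−f) = 0.87584036.

0.8758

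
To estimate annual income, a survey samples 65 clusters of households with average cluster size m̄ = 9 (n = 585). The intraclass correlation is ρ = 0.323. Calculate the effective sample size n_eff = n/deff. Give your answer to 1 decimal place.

deff = 1 + (9 − 1)·0.323 = 1 + 2.584 = 3.584.
n_eff = 585 / 3.584 = 163.2.

163.2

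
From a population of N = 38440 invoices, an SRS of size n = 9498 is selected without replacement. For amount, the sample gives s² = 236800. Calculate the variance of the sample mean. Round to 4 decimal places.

Under SRS without replacement, Var(ȳ) = (1 − f)·s²/n with f = n/N = 9498/38440 = 0.24708637.
Var(ȳ) = (1 − 0.24708637)·236800/9498 = 0.75291363·24.931565 = 18.771315.

18.7713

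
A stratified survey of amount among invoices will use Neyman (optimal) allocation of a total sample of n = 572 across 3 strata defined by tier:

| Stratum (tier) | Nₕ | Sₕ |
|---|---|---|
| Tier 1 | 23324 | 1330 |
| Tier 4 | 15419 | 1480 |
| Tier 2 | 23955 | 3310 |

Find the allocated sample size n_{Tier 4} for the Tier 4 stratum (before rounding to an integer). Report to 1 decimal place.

98.0

Neyman allocation: nₕ = n·NₕSₕ / Σⱼ NⱼSⱼ.
Σ NⱼSⱼ = 23324·1330 + 15419·1480 + 23955·3310 = 1.3313209 × 10^8.
n_{Tier 4} = 572·15419·1480 / (1.3313209 × 10^8) = 98.0.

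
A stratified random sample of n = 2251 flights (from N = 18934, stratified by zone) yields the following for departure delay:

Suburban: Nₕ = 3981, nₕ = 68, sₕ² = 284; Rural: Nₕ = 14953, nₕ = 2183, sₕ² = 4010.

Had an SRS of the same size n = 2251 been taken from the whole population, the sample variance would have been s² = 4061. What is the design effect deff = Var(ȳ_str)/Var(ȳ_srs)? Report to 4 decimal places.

Var(ȳ_str) = Σ Wₕ²(1−fₕ)sₕ²/nₕ with Wₕ = Nₕ/18934:
  Suburban: (3981/18934)²·(1−68/3981)·284/68 = 0.18147914
  Rural: (14953/18934)²·(1−2183/14953)·4010/2183 = 0.97841955
  → Var(ȳ_str) = 1.1598987.
Var(ȳ_srs) = (1 − 2251/18934)·4061/2251 = 1.5896052.
deff = 1.1598987 / 1.5896052 = 0.7297.

0.7297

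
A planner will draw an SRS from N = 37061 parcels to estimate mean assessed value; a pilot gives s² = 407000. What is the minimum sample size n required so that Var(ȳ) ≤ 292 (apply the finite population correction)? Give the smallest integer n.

Without fpc, n₀ = s²/D = 407000/292 = 1393.8356.
With fpc, (1 − n/N)·s²/n ≤ D requires n ≥ n₀/(1 + n₀/N) = 1393.8356/(1 + 1393.8356/37061) = 1343.3146.
Rounding up, n = 1344.

1344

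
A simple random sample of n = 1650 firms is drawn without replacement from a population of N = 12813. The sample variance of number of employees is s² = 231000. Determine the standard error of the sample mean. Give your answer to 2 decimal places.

11.04

Under SRS without replacement, Var(ȳ) = (1 − f)·s²/n with f = n/N = 1650/12813 = 0.12877546.
Var(ȳ) = (1 − 0.12877546)·231000/1650 = 0.87122454·140 = 121.97144.
SE(ȳ) = √(121.97144) = 11.04.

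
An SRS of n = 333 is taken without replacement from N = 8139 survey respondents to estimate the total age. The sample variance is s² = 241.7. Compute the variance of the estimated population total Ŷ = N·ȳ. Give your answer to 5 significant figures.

4.6114 × 10^7

Var(Ŷ) = N²·Var(ȳ) = N²·(1 − n/N)·s²/n.
f = 333/8139 = 0.04091412; Var(ȳ) = 0.95908588·241.7/333 = 0.6961293.
Var(Ŷ) = 8139² · 0.6961293 = 4.6113917 × 10^7.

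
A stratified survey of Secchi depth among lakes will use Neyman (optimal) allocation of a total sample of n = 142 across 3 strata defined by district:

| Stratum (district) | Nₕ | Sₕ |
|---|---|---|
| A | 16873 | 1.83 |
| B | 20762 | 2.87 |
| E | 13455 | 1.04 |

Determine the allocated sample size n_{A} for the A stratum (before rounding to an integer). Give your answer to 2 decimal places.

Neyman allocation: nₕ = n·NₕSₕ / Σⱼ NⱼSⱼ.
Σ NⱼSⱼ = 16873·1.83 + 20762·2.87 + 13455·1.04 = 104457.73.
n_{A} = 142·16873·1.83 / 104457.73 = 41.98.

41.98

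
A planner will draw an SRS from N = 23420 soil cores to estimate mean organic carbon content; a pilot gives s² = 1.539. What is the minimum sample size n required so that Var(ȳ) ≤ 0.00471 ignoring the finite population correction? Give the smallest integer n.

327

Without fpc, n₀ = s²/D = 1.539/0.00471 = 326.7516.
Rounding up, n = 327.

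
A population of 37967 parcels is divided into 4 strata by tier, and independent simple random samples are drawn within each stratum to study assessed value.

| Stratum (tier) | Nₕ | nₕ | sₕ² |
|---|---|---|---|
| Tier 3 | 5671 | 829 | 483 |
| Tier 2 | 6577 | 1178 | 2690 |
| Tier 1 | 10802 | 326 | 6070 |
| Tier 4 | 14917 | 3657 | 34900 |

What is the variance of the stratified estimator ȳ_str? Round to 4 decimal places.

2.6411

Var(ȳ_str) = Σₕ Wₕ²(1 − fₕ)sₕ²/nₕ with Wₕ = Nₕ/N, N = 37967.
Tier 3: Wₕ = 0.14936656; term = 0.14936656²·(1 − 0.14618233)·483/829 = 0.011098505.
Tier 2: Wₕ = 0.17322938; term = 0.17322938²·(1 − 0.17910902)·2690/1178 = 0.056251693.
Tier 1: Wₕ = 0.28451023; term = 0.28451023²·(1 − 0.03017960)·6070/326 = 1.4616998.
Tier 4: Wₕ = 0.39289383; term = 0.39289383²·(1 − 0.24515653)·34900/3657 = 1.1120077.
Sum = 2.6410577.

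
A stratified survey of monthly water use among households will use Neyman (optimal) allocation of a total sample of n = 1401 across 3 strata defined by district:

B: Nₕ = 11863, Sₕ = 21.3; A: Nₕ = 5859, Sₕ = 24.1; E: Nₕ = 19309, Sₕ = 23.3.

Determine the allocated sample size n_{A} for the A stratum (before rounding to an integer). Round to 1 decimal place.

Neyman allocation: nₕ = n·NₕSₕ / Σⱼ NⱼSⱼ.
Σ NⱼSⱼ = 11863·21.3 + 5859·24.1 + 19309·23.3 = 843783.5.
n_{A} = 1401·5859·24.1 / 843783.5 = 234.4.

234.4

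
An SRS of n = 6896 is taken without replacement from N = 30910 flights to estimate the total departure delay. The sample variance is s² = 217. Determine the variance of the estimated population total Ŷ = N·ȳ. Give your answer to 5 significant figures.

Var(Ŷ) = N²·Var(ȳ) = N²·(1 − n/N)·s²/n.
f = 6896/30910 = 0.22309932; Var(ȳ) = 0.77690068·217/6896 = 0.024447136.
Var(Ŷ) = 30910² · 0.024447136 = 2.3357481 × 10^7.

2.3357 × 10^7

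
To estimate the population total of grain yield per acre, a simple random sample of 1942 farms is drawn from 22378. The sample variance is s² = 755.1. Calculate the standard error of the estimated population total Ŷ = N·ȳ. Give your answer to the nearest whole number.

13335

Var(Ŷ) = N²·Var(ȳ) = N²·(1 − n/N)·s²/n.
f = 1942/22378 = 0.08678166; Var(ȳ) = 0.91321834·755.1/1942 = 0.35508299.
Var(Ŷ) = 22378² · 0.35508299 = 1.7781664 × 10^8.
SE(Ŷ) = √(1.7781664 × 10^8) = 13335.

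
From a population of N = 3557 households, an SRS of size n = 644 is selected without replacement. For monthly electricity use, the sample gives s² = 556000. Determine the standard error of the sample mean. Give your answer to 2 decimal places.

Under SRS without replacement, Var(ȳ) = (1 − f)·s²/n with f = n/N = 644/3557 = 0.18105145.
Var(ȳ) = (1 − 0.18105145)·556000/644 = 0.81894855·863.35404 = 707.04254.
SE(ȳ) = √(707.04254) = 26.59.

26.59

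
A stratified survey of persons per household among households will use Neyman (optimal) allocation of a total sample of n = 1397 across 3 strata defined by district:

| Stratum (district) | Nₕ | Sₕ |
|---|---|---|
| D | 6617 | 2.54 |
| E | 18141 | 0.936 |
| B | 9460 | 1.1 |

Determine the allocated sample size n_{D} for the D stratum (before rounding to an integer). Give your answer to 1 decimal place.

Neyman allocation: nₕ = n·NₕSₕ / Σⱼ NⱼSⱼ.
Σ NⱼSⱼ = 6617·2.54 + 18141·0.936 + 9460·1.1 = 44193.156.
n_{D} = 1397·6617·2.54 / 44193.156 = 531.3.

531.3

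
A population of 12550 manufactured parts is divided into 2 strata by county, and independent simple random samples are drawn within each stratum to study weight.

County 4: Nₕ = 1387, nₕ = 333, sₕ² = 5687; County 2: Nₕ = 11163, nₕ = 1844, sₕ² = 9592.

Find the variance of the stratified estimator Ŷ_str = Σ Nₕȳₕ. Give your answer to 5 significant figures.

5.6609 × 10^8

Var(Ŷ_str) = Σₕ Nₕ²(1 − fₕ)sₕ²/nₕ.
County 4: 1387²·(1 − 333/1387)·5687/333 = 2.4966408 × 10^7.
County 2: 11163²·(1 − 1844/11163)·9592/1844 = 5.4112611 × 10^8.
Sum = 5.6609252 × 10^8.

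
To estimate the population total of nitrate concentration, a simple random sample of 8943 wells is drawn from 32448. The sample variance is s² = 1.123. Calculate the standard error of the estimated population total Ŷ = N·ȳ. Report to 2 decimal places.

Var(Ŷ) = N²·Var(ȳ) = N²·(1 − n/N)·s²/n.
f = 8943/32448 = 0.27561021; Var(ȳ) = 0.72438979·1.123/8943 = 9.0963853 × 10^-5.
Var(Ŷ) = 32448² · (9.0963853 × 10^-5) = 95773.358.
SE(Ŷ) = √(95773.358) = 309.47.

309.47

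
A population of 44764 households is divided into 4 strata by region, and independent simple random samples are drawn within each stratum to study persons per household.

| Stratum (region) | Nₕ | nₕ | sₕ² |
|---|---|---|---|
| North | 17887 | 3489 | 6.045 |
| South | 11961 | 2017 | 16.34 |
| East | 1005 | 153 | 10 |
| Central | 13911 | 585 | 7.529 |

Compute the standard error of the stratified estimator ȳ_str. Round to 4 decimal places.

0.0438

Var(ȳ_str) = Σₕ Wₕ²(1 − fₕ)sₕ²/nₕ with Wₕ = Nₕ/N, N = 44764.
North: Wₕ = 0.39958449; term = 0.39958449²·(1 − 0.19505786)·6.045/3489 = 2.2267796 × 10^-4.
South: Wₕ = 0.26720132; term = 0.26720132²·(1 − 0.16863139)·16.34/2017 = 4.8085816 × 10^-4.
East: Wₕ = 0.02245108; term = 0.02245108²·(1 − 0.15223881)·10/153 = 2.7929069 × 10^-5.
Central: Wₕ = 0.31076311; term = 0.31076311²·(1 − 0.04205305)·7.529/585 = 0.0011906437.
Sum = 0.0019221089.
SE = √(0.0019221089) = 0.0438.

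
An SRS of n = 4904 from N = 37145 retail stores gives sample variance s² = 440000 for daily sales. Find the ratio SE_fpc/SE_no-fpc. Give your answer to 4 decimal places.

f = n/N = 4904/37145 = 0.13202315.
SE_no-fpc = √(s²/n) = 9.4722054; SE_fpc = √((1−f)s²/n) = 8.8248062.
Ratio = √(1−f) = 0.93165275.

0.9317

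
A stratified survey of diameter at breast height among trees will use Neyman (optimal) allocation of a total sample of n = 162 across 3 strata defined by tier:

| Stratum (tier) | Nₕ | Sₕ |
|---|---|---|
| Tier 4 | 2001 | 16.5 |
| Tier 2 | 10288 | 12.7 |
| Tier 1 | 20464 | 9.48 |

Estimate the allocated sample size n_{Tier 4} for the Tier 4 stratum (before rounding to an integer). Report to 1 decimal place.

Neyman allocation: nₕ = n·NₕSₕ / Σⱼ NⱼSⱼ.
Σ NⱼSⱼ = 2001·16.5 + 10288·12.7 + 20464·9.48 = 357672.82.
n_{Tier 4} = 162·2001·16.5 / 357672.82 = 15.0.

15.0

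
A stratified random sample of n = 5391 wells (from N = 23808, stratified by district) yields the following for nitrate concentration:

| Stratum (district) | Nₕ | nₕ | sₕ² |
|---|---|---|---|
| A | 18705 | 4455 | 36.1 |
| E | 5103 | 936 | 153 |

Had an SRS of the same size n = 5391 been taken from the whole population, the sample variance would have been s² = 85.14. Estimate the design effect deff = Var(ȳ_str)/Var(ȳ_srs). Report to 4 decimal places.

Var(ȳ_str) = Σ Wₕ²(1−fₕ)sₕ²/nₕ with Wₕ = Nₕ/23808:
  A: (18705/23808)²·(1−4455/18705)·36.1/4455 = 0.0038105375
  E: (5103/23808)²·(1−936/5103)·153/936 = 0.0061322355
  → Var(ȳ_str) = 0.009942773.
Var(ȳ_srs) = (1 − 5391/23808)·85.14/5391 = 0.012216879.
deff = 0.009942773 / 0.012216879 = 0.8139.

0.8139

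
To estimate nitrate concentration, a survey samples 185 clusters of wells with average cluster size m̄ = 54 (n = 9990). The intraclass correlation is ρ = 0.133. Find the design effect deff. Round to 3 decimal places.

8.049

deff = 1 + (54 − 1)·0.133 = 1 + 7.049 = 8.049.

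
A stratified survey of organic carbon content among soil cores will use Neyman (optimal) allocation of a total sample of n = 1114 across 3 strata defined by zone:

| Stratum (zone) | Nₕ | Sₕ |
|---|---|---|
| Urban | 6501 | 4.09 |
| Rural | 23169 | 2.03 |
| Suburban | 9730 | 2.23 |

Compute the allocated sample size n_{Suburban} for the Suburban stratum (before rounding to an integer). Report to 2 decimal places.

253.58

Neyman allocation: nₕ = n·NₕSₕ / Σⱼ NⱼSⱼ.
Σ NⱼSⱼ = 6501·4.09 + 23169·2.03 + 9730·2.23 = 95320.06.
n_{Suburban} = 1114·9730·2.23 / 95320.06 = 253.58.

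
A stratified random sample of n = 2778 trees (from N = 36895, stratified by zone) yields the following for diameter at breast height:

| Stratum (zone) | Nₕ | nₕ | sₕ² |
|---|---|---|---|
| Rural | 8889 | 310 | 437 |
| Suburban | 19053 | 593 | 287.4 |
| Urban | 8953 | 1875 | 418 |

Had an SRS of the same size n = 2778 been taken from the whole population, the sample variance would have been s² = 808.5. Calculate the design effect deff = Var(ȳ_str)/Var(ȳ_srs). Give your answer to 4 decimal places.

0.7973

Var(ȳ_str) = Σ Wₕ²(1−fₕ)sₕ²/nₕ with Wₕ = Nₕ/36895:
  Rural: (8889/36895)²·(1−310/8889)·437/310 = 0.078972209
  Suburban: (19053/36895)²·(1−593/19053)·287.4/593 = 0.12522531
  Urban: (8953/36895)²·(1−1875/8953)·418/1875 = 0.01037813
  → Var(ȳ_str) = 0.21457565.
Var(ȳ_srs) = (1 − 2778/36895)·808.5/2778 = 0.26912318.
deff = 0.21457565 / 0.26912318 = 0.7973.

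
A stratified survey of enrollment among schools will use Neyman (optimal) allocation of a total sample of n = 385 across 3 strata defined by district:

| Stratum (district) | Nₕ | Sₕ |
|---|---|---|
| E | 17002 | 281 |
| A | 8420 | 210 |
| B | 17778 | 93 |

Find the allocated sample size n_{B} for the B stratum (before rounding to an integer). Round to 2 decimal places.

Neyman allocation: nₕ = n·NₕSₕ / Σⱼ NⱼSⱼ.
Σ NⱼSⱼ = 17002·281 + 8420·210 + 17778·93 = 8.199116 × 10^6.
n_{B} = 385·17778·93 / (8.199116 × 10^6) = 77.64.

77.64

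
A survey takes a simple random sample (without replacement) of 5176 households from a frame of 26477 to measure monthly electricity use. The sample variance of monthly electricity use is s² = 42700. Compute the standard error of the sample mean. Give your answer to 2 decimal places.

2.58

Under SRS without replacement, Var(ȳ) = (1 − f)·s²/n with f = n/N = 5176/26477 = 0.19549043.
Var(ȳ) = (1 − 0.19549043)·42700/5176 = 0.80450957·8.2496136 = 6.6368931.
SE(ȳ) = √(6.6368931) = 2.58.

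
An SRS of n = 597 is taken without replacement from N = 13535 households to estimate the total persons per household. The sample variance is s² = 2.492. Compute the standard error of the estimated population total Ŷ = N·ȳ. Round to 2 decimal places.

854.97

Var(Ŷ) = N²·Var(ȳ) = N²·(1 − n/N)·s²/n.
f = 597/13535 = 0.04410787; Var(ȳ) = 0.95589213·2.492/597 = 0.0039900891.
Var(Ŷ) = 13535² · 0.0039900891 = 730969.26.
SE(Ŷ) = √(730969.26) = 854.97.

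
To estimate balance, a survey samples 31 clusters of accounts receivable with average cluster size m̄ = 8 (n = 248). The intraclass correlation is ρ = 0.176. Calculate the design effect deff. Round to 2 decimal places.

deff = 1 + (8 − 1)·0.176 = 1 + 1.232 = 2.232.

2.23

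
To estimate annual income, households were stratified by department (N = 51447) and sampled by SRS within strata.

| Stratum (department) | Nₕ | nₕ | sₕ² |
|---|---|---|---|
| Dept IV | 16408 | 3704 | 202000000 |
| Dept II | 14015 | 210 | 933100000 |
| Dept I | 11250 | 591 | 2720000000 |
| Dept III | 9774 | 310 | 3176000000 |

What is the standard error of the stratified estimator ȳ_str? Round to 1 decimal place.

946.4

Var(ȳ_str) = Σₕ Wₕ²(1 − fₕ)sₕ²/nₕ with Wₕ = Nₕ/N, N = 51447.
Dept IV: Wₕ = 0.31893016; term = 0.31893016²·(1 − 0.22574354)·202000000/3704 = 4294.9332.
Dept II: Wₕ = 0.27241627; term = 0.27241627²·(1 − 0.01498395)·933100000/210 = 324801.7.
Dept I: Wₕ = 0.21867164; term = 0.21867164²·(1 − 0.05253333)·2720000000/591 = 208511.64.
Dept III: Wₕ = 0.18998192; term = 0.18998192²·(1 − 0.03171680)·3176000000/310 = 358051.71.
Sum = 895659.98.
SE = √(895659.98) = 946.4.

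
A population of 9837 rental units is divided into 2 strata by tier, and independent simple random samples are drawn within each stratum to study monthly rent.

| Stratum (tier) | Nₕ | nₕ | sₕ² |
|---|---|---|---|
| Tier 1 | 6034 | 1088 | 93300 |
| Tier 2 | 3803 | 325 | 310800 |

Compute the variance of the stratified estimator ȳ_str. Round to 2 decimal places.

Var(ȳ_str) = Σₕ Wₕ²(1 − fₕ)sₕ²/nₕ with Wₕ = Nₕ/N, N = 9837.
Tier 1: Wₕ = 0.61339839; term = 0.61339839²·(1 − 0.18031157)·93300/1088 = 26.447634.
Tier 2: Wₕ = 0.38660161; term = 0.38660161²·(1 − 0.08545885)·310800/325 = 130.71584.
Sum = 157.16347.

157.16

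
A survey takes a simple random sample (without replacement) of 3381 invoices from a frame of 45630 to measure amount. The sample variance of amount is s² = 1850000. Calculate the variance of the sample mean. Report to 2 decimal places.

Under SRS without replacement, Var(ȳ) = (1 − f)·s²/n with f = n/N = 3381/45630 = 0.07409599.
Var(ȳ) = (1 − 0.07409599)·1850000/3381 = 0.92590401·547.17539 = 506.63189.

506.63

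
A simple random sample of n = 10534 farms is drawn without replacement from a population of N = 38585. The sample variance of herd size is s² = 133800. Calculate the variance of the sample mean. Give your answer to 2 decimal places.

9.23

Under SRS without replacement, Var(ȳ) = (1 − f)·s²/n with f = n/N = 10534/38585 = 0.27300765.
Var(ȳ) = (1 − 0.27300765)·133800/10534 = 0.72699235·12.701728 = 9.234059.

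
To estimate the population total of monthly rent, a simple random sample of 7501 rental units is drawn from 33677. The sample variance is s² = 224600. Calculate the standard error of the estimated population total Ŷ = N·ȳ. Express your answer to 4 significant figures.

Var(Ŷ) = N²·Var(ȳ) = N²·(1 − n/N)·s²/n.
f = 7501/33677 = 0.22273362; Var(ȳ) = 0.77726638·224600/7501 = 23.273434.
Var(Ŷ) = 33677² · 23.273434 = 2.639534 × 10^10.
SE(Ŷ) = √(2.639534 × 10^10) = 162500.

162500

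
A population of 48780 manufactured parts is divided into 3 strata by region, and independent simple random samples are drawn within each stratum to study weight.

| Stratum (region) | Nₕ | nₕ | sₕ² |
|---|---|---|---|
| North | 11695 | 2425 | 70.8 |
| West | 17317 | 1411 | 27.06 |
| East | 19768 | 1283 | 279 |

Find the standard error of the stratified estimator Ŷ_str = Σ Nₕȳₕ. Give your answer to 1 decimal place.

9376.0

Var(Ŷ_str) = Σₕ Nₕ²(1 − fₕ)sₕ²/nₕ.
North: 11695²·(1 − 2425/11695)·70.8/2425 = 3.1652023 × 10^6.
West: 17317²·(1 − 1411/17317)·27.06/1411 = 5.2824381 × 10^6.
East: 19768²·(1 − 1283/19768)·279/1283 = 7.9462044 × 10^7.
Sum = 8.7909684 × 10^7.
SE = √(8.7909684 × 10^7) = 9376.0.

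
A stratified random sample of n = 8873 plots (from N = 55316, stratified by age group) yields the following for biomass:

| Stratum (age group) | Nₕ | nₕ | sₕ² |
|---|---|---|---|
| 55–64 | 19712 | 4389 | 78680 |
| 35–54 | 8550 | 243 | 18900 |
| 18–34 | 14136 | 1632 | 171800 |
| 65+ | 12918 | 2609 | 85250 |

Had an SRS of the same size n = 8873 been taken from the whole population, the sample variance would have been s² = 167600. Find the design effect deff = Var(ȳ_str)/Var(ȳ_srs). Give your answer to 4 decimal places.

0.6985

Var(ȳ_str) = Σ Wₕ²(1−fₕ)sₕ²/nₕ with Wₕ = Nₕ/55316:
  55–64: (19712/55316)²·(1−4389/19712)·78680/4389 = 1.7695862
  35–54: (8550/55316)²·(1−243/8550)·18900/243 = 1.8053621
  18–34: (14136/55316)²·(1−1632/14136)·171800/1632 = 6.0810275
  65+: (12918/55316)²·(1−2609/12918)·85250/2609 = 1.4221015
  → Var(ȳ_str) = 11.078077.
Var(ȳ_srs) = (1 − 8873/55316)·167600/8873 = 15.858899.
deff = 11.078077 / 15.858899 = 0.6985.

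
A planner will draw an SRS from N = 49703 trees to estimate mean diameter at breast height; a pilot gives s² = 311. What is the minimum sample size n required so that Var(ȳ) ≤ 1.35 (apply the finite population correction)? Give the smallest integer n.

Without fpc, n₀ = s²/D = 311/1.35 = 230.3704.
With fpc, (1 − n/N)·s²/n ≤ D requires n ≥ n₀/(1 + n₀/N) = 230.3704/(1 + 230.3704/49703) = 229.3076.
Rounding up, n = 230.

230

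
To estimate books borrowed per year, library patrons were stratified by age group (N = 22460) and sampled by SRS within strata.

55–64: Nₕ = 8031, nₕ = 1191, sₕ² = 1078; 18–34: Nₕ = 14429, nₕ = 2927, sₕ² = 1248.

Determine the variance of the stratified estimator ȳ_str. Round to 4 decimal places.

Var(ȳ_str) = Σₕ Wₕ²(1 − fₕ)sₕ²/nₕ with Wₕ = Nₕ/N, N = 22460.
55–64: Wₕ = 0.35756901; term = 0.35756901²·(1 − 0.14830034)·1078/1191 = 0.098562843.
18–34: Wₕ = 0.64243099; term = 0.64243099²·(1 − 0.20285536)·1248/2927 = 0.14027554.
Sum = 0.23883838.

0.2388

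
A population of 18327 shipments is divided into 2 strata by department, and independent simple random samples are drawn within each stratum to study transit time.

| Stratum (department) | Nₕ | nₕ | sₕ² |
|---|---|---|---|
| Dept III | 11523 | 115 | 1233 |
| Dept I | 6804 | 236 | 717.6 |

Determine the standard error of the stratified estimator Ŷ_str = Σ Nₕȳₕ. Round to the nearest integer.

39310

Var(Ŷ_str) = Σₕ Nₕ²(1 − fₕ)sₕ²/nₕ.
Dept III: 11523²·(1 − 115/11523)·1233/115 = 1.4094196 × 10^9.
Dept I: 6804²·(1 − 236/6804)·717.6/236 = 1.3588386 × 10^8.
Sum = 1.5453035 × 10^9.
SE = √(1.5453035 × 10^9) = 39310.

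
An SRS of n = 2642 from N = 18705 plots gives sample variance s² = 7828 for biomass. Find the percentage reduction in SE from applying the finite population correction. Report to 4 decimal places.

7.3310

f = n/N = 2642/18705 = 0.14124566.
SE_no-fpc = √(s²/n) = 1.7213096; SE_fpc = √((1−f)s²/n) = 1.5951204.
Ratio = √(1−f) = 0.92668999. Reduction = 100·(1 − 0.92668999) = 7.3310%.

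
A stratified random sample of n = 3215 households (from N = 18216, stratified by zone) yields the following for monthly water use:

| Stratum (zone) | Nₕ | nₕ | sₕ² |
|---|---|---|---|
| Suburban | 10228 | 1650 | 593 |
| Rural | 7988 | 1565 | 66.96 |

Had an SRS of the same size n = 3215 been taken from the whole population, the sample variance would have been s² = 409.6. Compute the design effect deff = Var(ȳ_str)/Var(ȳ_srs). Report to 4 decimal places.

0.9688

Var(ȳ_str) = Σ Wₕ²(1−fₕ)sₕ²/nₕ with Wₕ = Nₕ/18216:
  Suburban: (10228/18216)²·(1−1650/10228)·593/1650 = 0.095025787
  Rural: (7988/18216)²·(1−1565/7988)·66.96/1565 = 0.0066156275
  → Var(ȳ_str) = 0.10164141.
Var(ȳ_srs) = (1 − 3215/18216)·409.6/3215 = 0.10491707.
deff = 0.10164141 / 0.10491707 = 0.9688.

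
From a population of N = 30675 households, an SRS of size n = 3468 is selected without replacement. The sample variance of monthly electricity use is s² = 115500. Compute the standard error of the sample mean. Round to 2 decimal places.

5.43

Under SRS without replacement, Var(ȳ) = (1 − f)·s²/n with f = n/N = 3468/30675 = 0.11305623.
Var(ȳ) = (1 − 0.11305623)·115500/3468 = 0.88694377·33.304498 = 29.539217.
SE(ȳ) = √(29.539217) = 5.43.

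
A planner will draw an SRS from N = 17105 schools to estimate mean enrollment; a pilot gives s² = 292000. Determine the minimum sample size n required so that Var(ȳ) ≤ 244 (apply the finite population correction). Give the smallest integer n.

1119

Without fpc, n₀ = s²/D = 292000/244 = 1196.7213.
With fpc, (1 − n/N)·s²/n ≤ D requires n ≥ n₀/(1 + n₀/N) = 1196.7213/(1 + 1196.7213/17105) = 1118.4695.
Rounding up, n = 1119.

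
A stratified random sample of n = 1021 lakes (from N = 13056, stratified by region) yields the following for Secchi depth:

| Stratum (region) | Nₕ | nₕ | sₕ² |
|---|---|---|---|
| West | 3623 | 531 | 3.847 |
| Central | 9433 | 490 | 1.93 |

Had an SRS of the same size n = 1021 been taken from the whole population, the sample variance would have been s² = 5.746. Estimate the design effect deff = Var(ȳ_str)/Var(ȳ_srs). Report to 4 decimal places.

Var(ȳ_str) = Σ Wₕ²(1−fₕ)sₕ²/nₕ with Wₕ = Nₕ/13056:
  West: (3623/13056)²·(1−531/3623)·3.847/531 = 4.7611866 × 10^-4
  Central: (9433/13056)²·(1−490/9433)·1.93/490 = 0.001949279
  → Var(ȳ_str) = 0.0024253977.
Var(ȳ_srs) = (1 − 1021/13056)·5.746/1021 = 0.0051877117.
deff = 0.0024253977 / 0.0051877117 = 0.4675.

0.4675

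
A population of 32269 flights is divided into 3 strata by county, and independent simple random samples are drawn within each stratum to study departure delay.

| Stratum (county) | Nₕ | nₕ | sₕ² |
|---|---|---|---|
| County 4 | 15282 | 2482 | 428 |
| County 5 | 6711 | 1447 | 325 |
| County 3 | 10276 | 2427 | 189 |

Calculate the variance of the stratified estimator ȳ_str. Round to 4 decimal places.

0.0460

Var(ȳ_str) = Σₕ Wₕ²(1 − fₕ)sₕ²/nₕ with Wₕ = Nₕ/N, N = 32269.
County 4: Wₕ = 0.47358146; term = 0.47358146²·(1 − 0.16241330)·428/2482 = 0.032393744.
County 5: Wₕ = 0.20797050; term = 0.20797050²·(1 − 0.21561615)·325/1447 = 0.007619859.
County 3: Wₕ = 0.31844805; term = 0.31844805²·(1 − 0.23618139)·189/2427 = 0.0060319737.
Sum = 0.046045577.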